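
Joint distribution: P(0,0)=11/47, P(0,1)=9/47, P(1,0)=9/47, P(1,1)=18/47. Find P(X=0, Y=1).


Read from table: P(X=0, Y=1) = 9/47

9/47


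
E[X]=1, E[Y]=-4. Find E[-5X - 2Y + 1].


E[-5X - 2Y + 1] = -5*E[X] - 2*E[Y] + 1
= (-5)*(1) + (-2)*(-4) + (1)
= -5 + 8 + 1 = 4

4


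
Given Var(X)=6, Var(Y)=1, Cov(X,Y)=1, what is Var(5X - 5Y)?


Var(5X - 5Y) = 5^2*Var(X) + (-5)^2*Var(Y) + 2*5*(-5)*Cov(X,Y)
= 25*6 + 25*1 - 50*1
= 150 + 25 - 50 = 125

125


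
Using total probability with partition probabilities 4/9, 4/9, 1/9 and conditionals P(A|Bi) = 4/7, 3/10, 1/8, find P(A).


P(A) = P(A|B1)P(B1) + P(A|B2)P(B2) + P(A|B3)P(B3)
= 4/7*4/9 + 3/10*4/9 + 1/8*1/9
= 16/63 + 2/15 + 1/72 = 337/840

337/840


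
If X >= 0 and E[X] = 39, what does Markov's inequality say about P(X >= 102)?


Markov: P(X >= a) <= E[X]/a
P(X >= 102) <= 39/102 = 13/34

13/34


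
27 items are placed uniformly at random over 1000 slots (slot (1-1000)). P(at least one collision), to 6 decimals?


P(all different) = prod((1000-i)/1000 for i=0..26) = 0.701775
P(at least one match) = 1 - 0.701775 = 0.298225

0.298225


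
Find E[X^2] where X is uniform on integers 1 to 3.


E[X^2] = (1/3) * sum(x^2 for x=1..3)
= 14/3

14/3


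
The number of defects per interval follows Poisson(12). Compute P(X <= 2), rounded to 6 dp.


P(X<=2) = e^(-12)*12^0/0! + e^(-12)*12^1/1! + e^(-12)*12^2/2!
≈ 0.0000061442 + 0.0000737305 + 0.0004423833
= 0.0005222580
≈ 0.000522

0.000522


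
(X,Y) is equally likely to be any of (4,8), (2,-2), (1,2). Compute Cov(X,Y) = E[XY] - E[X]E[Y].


E[X]=7/3, E[Y]=8/3, E[XY]=10
Cov(X,Y) = E[XY] - E[X]E[Y] = 10 - 7/3*8/3 = 34/9

34/9


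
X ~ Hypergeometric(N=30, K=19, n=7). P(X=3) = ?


P(X=3) = C(19,3)*C(11,4) / C(30,7)
= 969*330 / 2035800
= 319770/2035800 = 3553/22620

3553/22620


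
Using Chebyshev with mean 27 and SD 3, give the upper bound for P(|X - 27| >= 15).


k = 15/3 = 5
Chebyshev: P(|X-mu| >= k*sigma) <= 1/k^2 = 1/5^2 = 1/25

1/25


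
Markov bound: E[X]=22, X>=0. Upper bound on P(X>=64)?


Markov: P(X >= a) <= E[X]/a
P(X >= 64) <= 22/64 = 11/32

11/32


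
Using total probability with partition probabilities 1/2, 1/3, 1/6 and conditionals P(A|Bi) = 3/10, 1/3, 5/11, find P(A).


P(A) = P(A|B1)P(B1) + P(A|B2)P(B2) + P(A|B3)P(B3)
= 3/10*1/2 + 1/3*1/3 + 5/11*1/6
= 3/20 + 1/9 + 5/66 = 667/1980

667/1980


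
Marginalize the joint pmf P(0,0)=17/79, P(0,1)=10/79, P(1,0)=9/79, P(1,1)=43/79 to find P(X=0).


P(X=0) = P(0,0)+P(0,1) = 17/79 + 10/79 = 27/79

27/79


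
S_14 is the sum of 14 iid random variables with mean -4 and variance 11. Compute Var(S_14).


By independence, Var(S_n) = n*Var(X_1) = 14*11 = 154

154


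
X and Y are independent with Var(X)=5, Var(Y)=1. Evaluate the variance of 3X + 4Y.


Independence => Cov(X,Y)=0
Var(3X + 4Y) = 3^2*Var(X) + 4^2*Var(Y)
= 9*5 + 16*1 = 61

61


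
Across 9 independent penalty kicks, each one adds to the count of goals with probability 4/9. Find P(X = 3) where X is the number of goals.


P(X=3) = C(9,3) * p^3 * (1-p)^6
= 84 * 64/729 * 15625/531441
= 28000000/129140163

28000000/129140163


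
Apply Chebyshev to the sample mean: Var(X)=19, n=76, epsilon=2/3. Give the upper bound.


Var(Xbar) = Var(X)/n = 19/76
Chebyshev: P(|Xbar-mu| >= 2/3) <= Var(Xbar)/(2/3)^2 = (1/4)/(4/9) = 9/16

9/16


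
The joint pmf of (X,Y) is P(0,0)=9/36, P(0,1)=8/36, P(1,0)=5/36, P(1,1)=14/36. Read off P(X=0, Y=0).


Read from table: P(X=0, Y=0) = 9/36 = 1/4

1/4


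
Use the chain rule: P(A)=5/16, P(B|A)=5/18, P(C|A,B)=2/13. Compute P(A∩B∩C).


P(A∩B∩C) = P(A) * P(B|A) * P(C|A∩B)
= 5/16 * 5/18 * 2/13
= 25/288 * 2/13 = 25/1872

25/1872


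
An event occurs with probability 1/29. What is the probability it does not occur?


P(A') = 1 - P(A) = 1 - 1/29 = 28/29

28/29


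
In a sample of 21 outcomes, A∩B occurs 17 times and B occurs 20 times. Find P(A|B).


P(A|B) = P(A∩B)/P(B) = (17/21)/(20/21) = 17/20

17/20


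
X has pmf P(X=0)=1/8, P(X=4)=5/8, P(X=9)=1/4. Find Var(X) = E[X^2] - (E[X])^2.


E[X] = 19/4, E[X^2] = 121/4
Var(X) = E[X^2] - (E[X])^2 = 121/4 - (19/4)^2 = 123/16

123/16


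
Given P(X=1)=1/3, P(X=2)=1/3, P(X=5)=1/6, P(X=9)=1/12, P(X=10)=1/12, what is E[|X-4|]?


E[|X-4|] = sum(g(x)*P(x))
= 3*1/3 + 2*1/3 + 1*1/6 + 5*1/12 + 6*1/12
= 11/4

11/4


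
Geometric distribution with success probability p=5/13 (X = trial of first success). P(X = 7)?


P(X=7) = (1-p)^6 * p = (8/13)^6 * 5/13
= 262144/4826809 * 5/13 = 1310720/62748517

1310720/62748517


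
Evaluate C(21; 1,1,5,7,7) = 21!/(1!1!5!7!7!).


21! = 51090942171709440000
Denominator: 1!=1 * 1!=1 * 5!=120 * 7!=5040 * 7!=5040
Coefficient = 51090942171709440000 / 3048192000 = 16761064320

16761064320


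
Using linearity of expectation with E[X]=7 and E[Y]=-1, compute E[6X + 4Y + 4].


E[6X + 4Y + 4] = 6*E[X] + 4*E[Y] + 4
= (6)*(7) + (4)*(-1) + (4)
= 42 - 4 + 4 = 42

42


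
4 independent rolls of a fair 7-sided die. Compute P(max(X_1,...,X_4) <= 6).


P(max <= 6) = P(all X_i <= 6) = (P(X_1 <= 6))^4
= (6/7)^4 = 1296/2401

1296/2401


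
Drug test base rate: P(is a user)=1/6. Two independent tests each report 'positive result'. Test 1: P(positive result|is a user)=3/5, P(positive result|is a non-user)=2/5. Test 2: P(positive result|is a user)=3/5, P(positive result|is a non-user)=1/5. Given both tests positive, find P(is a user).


After test 1: P(+) = 3/5*1/6 + 2/5*5/6 = 13/30
P(B|+) = (1/10)/(13/30) = 3/13
After test 2 (use post1 as new prior): P(+) = 3/5*3/13 + 1/5*10/13 = 19/65
P(B|+,+) = (9/65)/(19/65) = 9/19

9/19


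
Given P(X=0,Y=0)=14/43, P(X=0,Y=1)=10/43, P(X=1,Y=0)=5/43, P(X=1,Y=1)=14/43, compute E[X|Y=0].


P(Y=0) = 19/43
E[X|Y=0] = (0*14 + 1*5)/19 = 5/19

5/19


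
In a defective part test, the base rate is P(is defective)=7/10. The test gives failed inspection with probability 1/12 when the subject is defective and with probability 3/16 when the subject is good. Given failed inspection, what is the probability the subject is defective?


P(A) = P(A|B)P(B) + P(A|B')P(B') = 1/12*7/10 + 3/16*3/10 = 11/96
P(B|A) = P(A|B)P(B)/P(A) = (7/120)/(11/96) = 28/55

28/55


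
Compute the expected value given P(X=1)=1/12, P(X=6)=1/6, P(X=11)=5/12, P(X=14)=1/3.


E[X] = sum(x * P(x))
= 1*1/12 + 6*1/6 + 11*5/12 + 14*1/3
= 31/3

31/3


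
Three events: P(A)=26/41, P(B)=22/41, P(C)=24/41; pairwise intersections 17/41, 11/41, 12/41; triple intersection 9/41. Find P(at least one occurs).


P(A∪B∪C) = P(A)+P(B)+P(C) - P(AB)-P(AC)-P(BC) + P(ABC)
= 26/41+22/41+24/41 - 17/41-11/41-12/41 + 9/41
= 1

1


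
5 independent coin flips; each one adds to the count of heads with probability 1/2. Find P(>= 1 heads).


P(at least one) = 1 - P(none)
P(none) = (1 - 1/2)^5 = (1/2)^5 = 1/32
P(at least one) = 1 - 1/32 = 31/32

31/32


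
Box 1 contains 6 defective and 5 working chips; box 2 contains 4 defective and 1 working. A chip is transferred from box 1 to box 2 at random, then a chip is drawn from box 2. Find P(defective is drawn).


P(transfer defective) = 6/11; P(transfer working) = 5/11
If defective transferred: Urn II has 5 defective of 6, so P(defective|defective moved) = 5/6
If working transferred: Urn II has 4 defective of 6, so P(defective|working moved) = 2/3
By total probability: P(defective) = 6/11*5/6 + 5/11*2/3 = 25/33

25/33


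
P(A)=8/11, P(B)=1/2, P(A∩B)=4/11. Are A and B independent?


P(A)*P(B) = 8/11*1/2 = 4/11
P(A∩B) = 4/11, which equals P(A)P(B), so independent

Yes, A and B are independent


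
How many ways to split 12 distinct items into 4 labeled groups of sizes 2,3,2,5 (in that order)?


12! = 479001600
Denominator: 2!=2 * 3!=6 * 2!=2 * 5!=120
Coefficient = 479001600 / 2880 = 166320

166320


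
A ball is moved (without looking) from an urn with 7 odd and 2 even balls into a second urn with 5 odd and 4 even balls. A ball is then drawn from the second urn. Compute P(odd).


P(transfer odd) = 7/9; P(transfer even) = 2/9
If odd transferred: Urn II has 6 odd of 10, so P(odd|odd moved) = 3/5
If even transferred: Urn II has 5 odd of 10, so P(odd|even moved) = 1/2
By total probability: P(odd) = 7/9*3/5 + 2/9*1/2 = 26/45

26/45


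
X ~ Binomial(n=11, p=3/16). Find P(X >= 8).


P(X>=8) = P(X=8) + P(X=9) + P(X=10) + P(X=11)
= 2378395305/17592186044416 + 182953485/17592186044416 + 8444007/17592186044416 + 177147/17592186044416
= 321246243/2199023255552

321246243/2199023255552


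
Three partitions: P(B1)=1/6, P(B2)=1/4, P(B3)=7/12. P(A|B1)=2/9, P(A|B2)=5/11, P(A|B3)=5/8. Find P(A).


P(A) = P(A|B1)P(B1) + P(A|B2)P(B2) + P(A|B3)P(B3)
= 2/9*1/6 + 5/11*1/4 + 5/8*7/12
= 1/27 + 5/44 + 35/96 = 4897/9504

4897/9504


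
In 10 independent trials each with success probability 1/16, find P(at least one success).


P(at least one) = 1 - P(none)
P(none) = (1 - 1/16)^10 = (15/16)^10 = 576650390625/1099511627776
P(at least one) = 1 - 576650390625/1099511627776 = 522861237151/1099511627776

522861237151/1099511627776


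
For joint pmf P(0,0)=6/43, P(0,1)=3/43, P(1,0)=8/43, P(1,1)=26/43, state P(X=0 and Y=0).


Read from table: P(X=0, Y=0) = 6/43

6/43


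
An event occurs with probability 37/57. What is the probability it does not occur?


P(A') = 1 - P(A) = 1 - 37/57 = 20/57

20/57


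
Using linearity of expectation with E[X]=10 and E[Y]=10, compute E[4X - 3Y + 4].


E[4X - 3Y + 4] = 4*E[X] - 3*E[Y] + 4
= (4)*(10) + (-3)*(10) + (4)
= 40 - 30 + 4 = 14

14


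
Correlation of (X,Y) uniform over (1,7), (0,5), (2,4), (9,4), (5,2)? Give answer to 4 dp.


Cov(X,Y) = -2.7600, Var(X) = 10.6400, Var(Y) = 2.6400
rho = Cov/(sqrt(VarX)*sqrt(VarY)) = -0.5208

-0.5208


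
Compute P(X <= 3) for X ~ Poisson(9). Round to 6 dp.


P(X<=3) = e^(-9)*9^0/0! + e^(-9)*9^1/1! + e^(-9)*9^2/2! + e^(-9)*9^3/3!
≈ 0.0001234098 + 0.0011106882 + 0.0049980971 + 0.0149942912
= 0.0212264863
≈ 0.021226

0.021226


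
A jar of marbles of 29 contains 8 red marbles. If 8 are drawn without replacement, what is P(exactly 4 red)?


P(X=4) = C(8,4)*C(21,4) / C(29,8)
= 70*5985 / 4292145
= 418950/4292145 = 9310/95381

9310/95381


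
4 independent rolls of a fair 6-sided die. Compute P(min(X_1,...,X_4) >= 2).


P(min >= 2) = P(all X_i >= 2) = (P(X_1 >= 2))^4
= (5/6)^4 = 625/1296

625/1296


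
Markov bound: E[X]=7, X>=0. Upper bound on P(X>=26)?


Markov: P(X >= a) <= E[X]/a
P(X >= 26) <= 7/26

7/26


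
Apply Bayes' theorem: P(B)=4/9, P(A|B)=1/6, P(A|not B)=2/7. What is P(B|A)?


P(A) = P(A|B)P(B) + P(A|B')P(B') = 1/6*4/9 + 2/7*5/9 = 44/189
P(B|A) = P(A|B)P(B)/P(A) = (2/27)/(44/189) = 7/22

7/22


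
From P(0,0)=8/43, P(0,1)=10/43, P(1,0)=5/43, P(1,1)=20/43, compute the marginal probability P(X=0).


P(X=0) = P(0,0)+P(0,1) = 8/43 + 10/43 = 18/43

18/43


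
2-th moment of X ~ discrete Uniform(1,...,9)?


E[X^2] = (1/9) * sum(x^2 for x=1..9)
= 285/9 = 95/3

95/3


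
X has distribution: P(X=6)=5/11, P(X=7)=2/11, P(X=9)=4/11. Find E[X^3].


E[X^3] = sum(g(x)*P(x))
= 216*5/11 + 343*2/11 + 729*4/11
= 4682/11

4682/11


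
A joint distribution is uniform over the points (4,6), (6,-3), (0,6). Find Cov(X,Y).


E[X]=10/3, E[Y]=3, E[XY]=2
Cov(X,Y) = E[XY] - E[X]E[Y] = 2 - 10/3*3 = -8

-8


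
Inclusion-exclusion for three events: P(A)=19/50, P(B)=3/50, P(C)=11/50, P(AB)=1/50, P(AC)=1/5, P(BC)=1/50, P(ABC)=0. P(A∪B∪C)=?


P(A∪B∪C) = P(A)+P(B)+P(C) - P(AB)-P(AC)-P(BC) + P(ABC)
= 19/50+3/50+11/50 - 1/50-1/5-1/50 + 0
= 21/50

21/50


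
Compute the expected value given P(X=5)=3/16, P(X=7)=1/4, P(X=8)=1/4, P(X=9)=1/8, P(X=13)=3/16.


E[X] = sum(x * P(x))
= 5*3/16 + 7*1/4 + 8*1/4 + 9*1/8 + 13*3/16
= 33/4

33/4


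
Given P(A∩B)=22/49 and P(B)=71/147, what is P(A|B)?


P(A|B) = P(A∩B)/P(B) = (66/147)/(71/147) = 66/71

66/71


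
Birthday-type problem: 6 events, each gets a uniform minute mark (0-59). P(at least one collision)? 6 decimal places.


P(all different) = prod((60-i)/60 for i=0..5) = 0.772590
P(at least one match) = 1 - 0.772590 = 0.227410

0.227410


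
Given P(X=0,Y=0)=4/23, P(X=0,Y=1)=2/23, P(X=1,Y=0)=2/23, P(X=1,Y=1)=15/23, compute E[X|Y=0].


P(Y=0) = 6/23
E[X|Y=0] = (0*4 + 1*2)/6 = 2/6 = 1/3

1/3


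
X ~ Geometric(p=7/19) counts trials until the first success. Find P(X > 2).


P(X > 2) = P(first 2 trials all fail) = (1-p)^2 = (12/19)^2 = 144/361

144/361


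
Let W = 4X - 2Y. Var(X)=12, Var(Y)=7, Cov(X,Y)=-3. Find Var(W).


Var(4X - 2Y) = 4^2*Var(X) + (-2)^2*Var(Y) + 2*4*(-2)*Cov(X,Y)
= 16*12 + 4*7 - 16*(-3)
= 192 + 28 + 48 = 268

268


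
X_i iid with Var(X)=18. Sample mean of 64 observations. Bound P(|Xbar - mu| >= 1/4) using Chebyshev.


Var(Xbar) = Var(X)/n = 18/64
Chebyshev: P(|Xbar-mu| >= 1/4) <= Var(Xbar)/(1/4)^2 = (9/32)/(1/16) = 9/2
Bound exceeds 1, so trivial bound: 1

1


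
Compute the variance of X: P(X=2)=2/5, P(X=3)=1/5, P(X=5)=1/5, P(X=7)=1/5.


E[X] = 19/5, E[X^2] = 91/5
Var(X) = E[X^2] - (E[X])^2 = 91/5 - (19/5)^2 = 94/25

94/25


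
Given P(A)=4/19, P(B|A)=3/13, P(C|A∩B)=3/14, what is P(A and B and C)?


P(A∩B∩C) = P(A) * P(B|A) * P(C|A∩B)
= 4/19 * 3/13 * 3/14
= 12/247 * 3/14 = 18/1729

18/1729


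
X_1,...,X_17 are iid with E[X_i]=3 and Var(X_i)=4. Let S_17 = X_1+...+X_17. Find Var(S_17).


By independence, Var(S_n) = n*Var(X_1) = 17*4 = 68

68


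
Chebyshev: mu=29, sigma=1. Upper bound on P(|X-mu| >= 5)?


k = 5/1 = 5
Chebyshev: P(|X-mu| >= k*sigma) <= 1/k^2 = 1/5^2 = 1/25

1/25


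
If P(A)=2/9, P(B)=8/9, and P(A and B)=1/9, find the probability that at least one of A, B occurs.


P(A∪B) = P(A) + P(B) - P(A∩B)
= 2/9 + 8/9 - 1/9 = 1

1


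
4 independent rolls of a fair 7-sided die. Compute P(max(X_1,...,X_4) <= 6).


P(max <= 6) = P(all X_i <= 6) = (P(X_1 <= 6))^4
= (6/7)^4 = 1296/2401

1296/2401


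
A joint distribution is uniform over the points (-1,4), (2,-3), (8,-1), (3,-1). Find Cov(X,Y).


E[X]=3, E[Y]=-1/4, E[XY]=-21/4
Cov(X,Y) = E[XY] - E[X]E[Y] = -21/4 - 3*-1/4 = -9/2

-9/2


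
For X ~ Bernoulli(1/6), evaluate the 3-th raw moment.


For Bernoulli: X in {0,1}
E[X^3] = 0^3*(1-1/6) + 1^3*1/6 = 1/6

1/6


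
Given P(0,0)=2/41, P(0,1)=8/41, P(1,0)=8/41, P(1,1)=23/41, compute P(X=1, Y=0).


Read from table: P(X=1, Y=0) = 8/41

8/41


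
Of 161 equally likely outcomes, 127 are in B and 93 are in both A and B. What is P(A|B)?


P(A|B) = P(A∩B)/P(B) = (93/161)/(127/161) = 93/127

93/127


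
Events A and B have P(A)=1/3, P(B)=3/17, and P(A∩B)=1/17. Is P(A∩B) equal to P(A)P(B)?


P(A)*P(B) = 1/3*3/17 = 1/17
P(A∩B) = 1/17, which equals P(A)P(B), so independent

Yes, A and B are independent


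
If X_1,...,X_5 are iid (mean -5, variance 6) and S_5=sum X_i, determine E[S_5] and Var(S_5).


E[S_n] = n*mu = 5*-5 = -25
Var(S_n) = n*sigma^2 = 5*6 = 30

E[S_5]=-25, Var(S_5)=30


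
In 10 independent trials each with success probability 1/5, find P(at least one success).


P(at least one) = 1 - P(none)
P(none) = (1 - 1/5)^10 = (4/5)^10 = 1048576/9765625
P(at least one) = 1 - 1048576/9765625 = 8717049/9765625

8717049/9765625


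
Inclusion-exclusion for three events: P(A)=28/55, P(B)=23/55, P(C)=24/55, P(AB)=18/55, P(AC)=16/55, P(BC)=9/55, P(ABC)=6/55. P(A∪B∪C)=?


P(A∪B∪C) = P(A)+P(B)+P(C) - P(AB)-P(AC)-P(BC) + P(ABC)
= 28/55+23/55+24/55 - 18/55-16/55-9/55 + 6/55
= 38/55

38/55


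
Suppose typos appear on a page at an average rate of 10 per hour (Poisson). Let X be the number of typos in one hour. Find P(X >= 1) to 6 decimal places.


P(X>=1) = 1 - P(X<=0) = 1 - (e^(-10)*10^0/0!)
≈ 1 - 0.0000453999 = 0.9999546001
≈ 0.999955

0.999955


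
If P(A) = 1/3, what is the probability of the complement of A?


P(A') = 1 - P(A) = 1 - 1/3 = 2/3

2/3


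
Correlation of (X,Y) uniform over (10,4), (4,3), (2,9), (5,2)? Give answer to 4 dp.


Cov(X,Y) = -3.6250, Var(X) = 8.6875, Var(Y) = 7.2500
rho = Cov/(sqrt(VarX)*sqrt(VarY)) = -0.4568

-0.4568


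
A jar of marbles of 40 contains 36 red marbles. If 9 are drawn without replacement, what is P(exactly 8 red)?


P(X=8) = C(36,8)*C(4,1) / C(40,9)
= 30260340*4 / 273438880
= 121041360/273438880 = 8091/18278

8091/18278


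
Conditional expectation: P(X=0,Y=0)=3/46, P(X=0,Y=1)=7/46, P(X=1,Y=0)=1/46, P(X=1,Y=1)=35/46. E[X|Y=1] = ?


P(Y=1) = 42/46
E[X|Y=1] = (0*7 + 1*35)/42 = 35/42 = 5/6

5/6


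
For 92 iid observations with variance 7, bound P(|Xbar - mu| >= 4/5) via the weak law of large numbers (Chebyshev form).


Var(Xbar) = Var(X)/n = 7/92
Chebyshev: P(|Xbar-mu| >= 4/5) <= Var(Xbar)/(4/5)^2 = (7/92)/(16/25) = 175/1472

175/1472


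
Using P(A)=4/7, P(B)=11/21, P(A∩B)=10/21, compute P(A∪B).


P(A∪B) = P(A) + P(B) - P(A∩B)
= 4/7 + 11/21 - 10/21 = 13/21

13/21


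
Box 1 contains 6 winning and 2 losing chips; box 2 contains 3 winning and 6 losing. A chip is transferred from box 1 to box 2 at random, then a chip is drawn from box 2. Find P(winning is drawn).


P(transfer winning) = 6/8 = 3/4; P(transfer losing) = 1/4
If winning transferred: Urn II has 4 winning of 10, so P(winning|winning moved) = 2/5
If losing transferred: Urn II has 3 winning of 10, so P(winning|losing moved) = 3/10
By total probability: P(winning) = 3/4*2/5 + 1/4*3/10 = 3/8

3/8


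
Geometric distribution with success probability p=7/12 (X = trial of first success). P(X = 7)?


P(X=7) = (1-p)^6 * p = (5/12)^6 * 7/12
= 15625/2985984 * 7/12 = 109375/35831808

109375/35831808


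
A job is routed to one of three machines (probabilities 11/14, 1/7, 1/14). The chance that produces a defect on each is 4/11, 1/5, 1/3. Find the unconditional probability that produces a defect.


P(A) = P(A|B1)P(B1) + P(A|B2)P(B2) + P(A|B3)P(B3)
= 4/11*11/14 + 1/5*1/7 + 1/3*1/14
= 2/7 + 1/35 + 1/42 = 71/210

71/210


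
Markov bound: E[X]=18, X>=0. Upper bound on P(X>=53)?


Markov: P(X >= a) <= E[X]/a
P(X >= 53) <= 18/53

18/53


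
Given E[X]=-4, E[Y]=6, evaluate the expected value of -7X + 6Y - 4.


E[-7X + 6Y - 4] = -7*E[X] + 6*E[Y] - 4
= (-7)*(-4) + (6)*(6) + (-4)
= 28 + 36 - 4 = 60

60


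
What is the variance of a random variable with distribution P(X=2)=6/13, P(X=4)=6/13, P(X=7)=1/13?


E[X] = 43/13, E[X^2] = 13
Var(X) = E[X^2] - (E[X])^2 = 13 - (43/13)^2 = 348/169

348/169


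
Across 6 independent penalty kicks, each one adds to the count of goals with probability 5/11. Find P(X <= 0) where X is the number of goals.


P(X<=0) = P(X=0)
= 46656/1771561
= 46656/1771561

46656/1771561


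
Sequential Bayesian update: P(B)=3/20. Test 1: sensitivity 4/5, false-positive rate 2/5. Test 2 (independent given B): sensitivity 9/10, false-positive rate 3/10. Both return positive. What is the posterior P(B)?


After test 1: P(+) = 4/5*3/20 + 2/5*17/20 = 23/50
P(B|+) = (3/25)/(23/50) = 6/23
After test 2 (use post1 as new prior): P(+) = 9/10*6/23 + 3/10*17/23 = 21/46
P(B|+,+) = (27/115)/(21/46) = 18/35

18/35


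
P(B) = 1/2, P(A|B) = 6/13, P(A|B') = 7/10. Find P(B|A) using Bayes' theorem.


P(A) = P(A|B)P(B) + P(A|B')P(B') = 6/13*1/2 + 7/10*1/2 = 151/260
P(B|A) = P(A|B)P(B)/P(A) = (3/13)/(151/260) = 60/151

60/151


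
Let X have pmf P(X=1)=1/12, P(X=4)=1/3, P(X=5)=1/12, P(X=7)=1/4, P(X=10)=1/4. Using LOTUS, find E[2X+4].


E[2X+4] = sum(g(x)*P(x))
= 6*1/12 + 12*1/3 + 14*1/12 + 18*1/4 + 24*1/4
= 97/6

97/6


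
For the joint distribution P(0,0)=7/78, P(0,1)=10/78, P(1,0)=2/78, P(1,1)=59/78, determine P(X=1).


P(X=1) = P(1,0)+P(1,1) = 2/78 + 59/78 = 61/78

61/78


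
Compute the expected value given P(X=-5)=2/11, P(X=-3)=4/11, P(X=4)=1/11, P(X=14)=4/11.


E[X] = sum(x * P(x))
= -5*2/11 - 3*4/11 + 4*1/11 + 14*4/11
= 38/11

38/11


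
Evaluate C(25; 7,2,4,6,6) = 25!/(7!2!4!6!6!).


25! = 15511210043330985984000000
Denominator: 7!=5040 * 2!=2 * 4!=24 * 6!=720 * 6!=720
Coefficient = 15511210043330985984000000 / 125411328000 = 123682687128000

123682687128000


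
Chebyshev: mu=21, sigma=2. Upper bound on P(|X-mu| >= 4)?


k = 4/2 = 2
Chebyshev: P(|X-mu| >= k*sigma) <= 1/k^2 = 1/2^2 = 1/4

1/4


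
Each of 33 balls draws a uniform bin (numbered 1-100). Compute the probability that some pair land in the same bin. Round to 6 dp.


P(all different) = prod((100-i)/100 for i=0..32) = 0.002559
P(at least one match) = 1 - 0.002559 = 0.997441

0.997441


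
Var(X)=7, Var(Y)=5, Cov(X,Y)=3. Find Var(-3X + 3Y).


Var(-3X + 3Y) = (-3)^2*Var(X) + 3^2*Var(Y) + 2*(-3)*3*Cov(X,Y)
= 9*7 + 9*5 - 18*3
= 63 + 45 - 54 = 54

54


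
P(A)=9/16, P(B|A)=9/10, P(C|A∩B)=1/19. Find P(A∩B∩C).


P(A∩B∩C) = P(A) * P(B|A) * P(C|A∩B)
= 9/16 * 9/10 * 1/19
= 81/160 * 1/19 = 81/3040

81/3040


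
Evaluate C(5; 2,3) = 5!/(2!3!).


5! = 120
Denominator: 2!=2 * 3!=6
Coefficient = 120 / 12 = 10

10


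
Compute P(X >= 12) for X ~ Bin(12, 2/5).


P(X>=12) = P(X=12)
= 4096/244140625
= 4096/244140625

4096/244140625


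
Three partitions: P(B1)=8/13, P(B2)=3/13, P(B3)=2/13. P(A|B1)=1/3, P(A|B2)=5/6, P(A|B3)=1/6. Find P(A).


P(A) = P(A|B1)P(B1) + P(A|B2)P(B2) + P(A|B3)P(B3)
= 1/3*8/13 + 5/6*3/13 + 1/6*2/13
= 8/39 + 5/26 + 1/39 = 11/26

11/26


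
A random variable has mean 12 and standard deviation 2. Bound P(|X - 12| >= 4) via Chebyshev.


k = 4/2 = 2
Chebyshev: P(|X-mu| >= k*sigma) <= 1/k^2 = 1/2^2 = 1/4

1/4


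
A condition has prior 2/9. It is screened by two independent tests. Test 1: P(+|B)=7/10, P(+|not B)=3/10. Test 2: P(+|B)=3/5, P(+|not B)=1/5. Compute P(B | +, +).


After test 1: P(+) = 7/10*2/9 + 3/10*7/9 = 7/18
P(B|+) = (7/45)/(7/18) = 2/5
After test 2 (use post1 as new prior): P(+) = 3/5*2/5 + 1/5*3/5 = 9/25
P(B|+,+) = (6/25)/(9/25) = 2/3

2/3


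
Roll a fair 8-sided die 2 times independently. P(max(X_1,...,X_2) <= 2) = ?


P(max <= 2) = P(all X_i <= 2) = (P(X_1 <= 2))^2
= (2/8)^2 = (1/4)^2 = 1/16

1/16


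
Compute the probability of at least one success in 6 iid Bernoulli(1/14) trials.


P(at least one) = 1 - P(none)
P(none) = (1 - 1/14)^6 = (13/14)^6 = 4826809/7529536
P(at least one) = 1 - 4826809/7529536 = 2702727/7529536

2702727/7529536


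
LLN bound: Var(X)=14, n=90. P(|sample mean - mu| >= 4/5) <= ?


Var(Xbar) = Var(X)/n = 14/90
Chebyshev: P(|Xbar-mu| >= 4/5) <= Var(Xbar)/(4/5)^2 = (7/45)/(16/25) = 35/144

35/144


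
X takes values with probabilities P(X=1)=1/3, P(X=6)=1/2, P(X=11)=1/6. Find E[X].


E[X] = sum(x * P(x))
= 1*1/3 + 6*1/2 + 11*1/6
= 31/6

31/6


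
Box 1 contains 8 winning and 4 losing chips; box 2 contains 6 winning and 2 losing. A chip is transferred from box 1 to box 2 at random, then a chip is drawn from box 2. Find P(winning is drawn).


P(transfer winning) = 8/12 = 2/3; P(transfer losing) = 1/3
If winning transferred: Urn II has 7 winning of 9, so P(winning|winning moved) = 7/9
If losing transferred: Urn II has 6 winning of 9, so P(winning|losing moved) = 2/3
By total probability: P(winning) = 2/3*7/9 + 1/3*2/3 = 20/27

20/27


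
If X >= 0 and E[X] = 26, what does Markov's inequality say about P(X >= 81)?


Markov: P(X >= a) <= E[X]/a
P(X >= 81) <= 26/81

26/81


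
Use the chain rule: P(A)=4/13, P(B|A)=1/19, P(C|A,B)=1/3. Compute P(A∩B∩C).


P(A∩B∩C) = P(A) * P(B|A) * P(C|A∩B)
= 4/13 * 1/19 * 1/3
= 4/247 * 1/3 = 4/741

4/741


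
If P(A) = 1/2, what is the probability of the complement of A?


P(A') = 1 - P(A) = 1 - 1/2 = 1/2

1/2


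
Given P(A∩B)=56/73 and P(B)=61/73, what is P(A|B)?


P(A|B) = P(A∩B)/P(B) = (56/73)/(61/73) = 56/61

56/61


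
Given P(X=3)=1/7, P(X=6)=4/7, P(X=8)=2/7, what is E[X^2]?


E[X^2] = sum(g(x)*P(x))
= 9*1/7 + 36*4/7 + 64*2/7
= 281/7

281/7


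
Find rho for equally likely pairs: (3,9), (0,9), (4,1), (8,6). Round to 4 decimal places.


Cov(X,Y) = -3.6875, Var(X) = 8.1875, Var(Y) = 10.6875
rho = Cov/(sqrt(VarX)*sqrt(VarY)) = -0.3942

-0.3942


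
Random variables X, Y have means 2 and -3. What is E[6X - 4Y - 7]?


E[6X - 4Y - 7] = 6*E[X] - 4*E[Y] - 7
= (6)*(2) + (-4)*(-3) + (-7)
= 12 + 12 - 7 = 17

17


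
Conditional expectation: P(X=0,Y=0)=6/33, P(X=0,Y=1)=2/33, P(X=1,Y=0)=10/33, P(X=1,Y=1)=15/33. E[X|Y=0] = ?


P(Y=0) = 16/33
E[X|Y=0] = (0*6 + 1*10)/16 = 10/16 = 5/8

5/8


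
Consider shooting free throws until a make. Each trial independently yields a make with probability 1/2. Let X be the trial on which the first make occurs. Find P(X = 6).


P(X=6) = (1-p)^5 * p = (1/2)^5 * 1/2
= 1/32 * 1/2 = 1/64

1/64


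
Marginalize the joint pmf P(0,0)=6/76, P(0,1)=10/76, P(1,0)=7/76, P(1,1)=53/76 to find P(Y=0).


P(Y=0) = P(0,0)+P(1,0) = 6/76 + 7/76 = 13/76

13/76


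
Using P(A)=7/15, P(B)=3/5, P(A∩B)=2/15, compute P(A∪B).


P(A∪B) = P(A) + P(B) - P(A∩B)
= 7/15 + 3/5 - 2/15 = 14/15

14/15


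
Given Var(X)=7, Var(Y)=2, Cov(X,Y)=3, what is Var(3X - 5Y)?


Var(3X - 5Y) = 3^2*Var(X) + (-5)^2*Var(Y) + 2*3*(-5)*Cov(X,Y)
= 9*7 + 25*2 - 30*3
= 63 + 50 - 90 = 23

23


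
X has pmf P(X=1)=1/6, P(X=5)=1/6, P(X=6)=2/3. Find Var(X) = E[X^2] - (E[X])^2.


E[X] = 5, E[X^2] = 85/3
Var(X) = E[X^2] - (E[X])^2 = 85/3 - (5)^2 = 10/3

10/3


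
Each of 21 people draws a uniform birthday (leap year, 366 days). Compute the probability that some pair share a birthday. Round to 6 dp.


P(all different) = prod((366-i)/366 for i=0..20) = 0.557221
P(at least one match) = 1 - 0.557221 = 0.442779

0.442779


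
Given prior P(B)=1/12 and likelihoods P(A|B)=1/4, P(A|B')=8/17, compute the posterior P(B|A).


P(A) = P(A|B)P(B) + P(A|B')P(B') = 1/4*1/12 + 8/17*11/12 = 123/272
P(B|A) = P(A|B)P(B)/P(A) = (1/48)/(123/272) = 17/369

17/369


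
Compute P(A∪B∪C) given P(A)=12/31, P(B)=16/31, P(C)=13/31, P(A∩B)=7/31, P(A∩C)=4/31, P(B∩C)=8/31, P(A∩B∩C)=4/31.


P(A∪B∪C) = P(A)+P(B)+P(C) - P(AB)-P(AC)-P(BC) + P(ABC)
= 12/31+16/31+13/31 - 7/31-4/31-8/31 + 4/31
= 26/31

26/31


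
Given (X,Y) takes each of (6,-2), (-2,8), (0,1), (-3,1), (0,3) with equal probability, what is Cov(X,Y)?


E[X]=1/5, E[Y]=11/5, E[XY]=-31/5
Cov(X,Y) = E[XY] - E[X]E[Y] = -31/5 - 1/5*11/5 = -166/25

-166/25


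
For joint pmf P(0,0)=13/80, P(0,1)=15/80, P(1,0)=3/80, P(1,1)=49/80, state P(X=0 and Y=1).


Read from table: P(X=0, Y=1) = 15/80 = 3/16

3/16


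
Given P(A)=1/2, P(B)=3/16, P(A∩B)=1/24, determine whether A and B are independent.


P(A)*P(B) = 1/2*3/16 = 3/32
P(A∩B) = 1/24 != 3/32, so not independent

No, A and B are not independent


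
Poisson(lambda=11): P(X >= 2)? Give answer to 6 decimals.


P(X>=2) = 1 - P(X<=1) = 1 - (e^(-11)*11^0/0! + e^(-11)*11^1/1!)
≈ 1 - (0.0000167017 + 0.0001837187)
= 1 - 0.0002004204 = 0.9997995796
≈ 0.999800

0.999800


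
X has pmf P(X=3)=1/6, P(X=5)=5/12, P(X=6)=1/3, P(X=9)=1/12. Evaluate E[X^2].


E[X^2] = sum(x^2 * P(x))
= 9*1/6 + 25*5/12 + 36*1/3 + 81*1/12
= 92/3

92/3


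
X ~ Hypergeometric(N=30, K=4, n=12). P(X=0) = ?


P(X=0) = C(4,0)*C(26,12) / C(30,12)
= 1*9657700 / 86493225
= 9657700/86493225 = 68/609

68/609


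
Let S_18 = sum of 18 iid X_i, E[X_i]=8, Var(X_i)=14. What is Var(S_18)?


By independence, Var(S_n) = n*Var(X_1) = 18*14 = 252

252


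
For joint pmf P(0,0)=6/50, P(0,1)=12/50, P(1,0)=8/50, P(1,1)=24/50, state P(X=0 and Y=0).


Read from table: P(X=0, Y=0) = 6/50 = 3/25

3/25


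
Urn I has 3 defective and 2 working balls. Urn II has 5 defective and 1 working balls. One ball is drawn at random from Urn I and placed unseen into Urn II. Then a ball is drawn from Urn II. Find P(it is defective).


P(transfer defective) = 3/5; P(transfer working) = 2/5
If defective transferred: Urn II has 6 defective of 7, so P(defective|defective moved) = 6/7
If working transferred: Urn II has 5 defective of 7, so P(defective|working moved) = 5/7
By total probability: P(defective) = 3/5*6/7 + 2/5*5/7 = 4/5

4/5


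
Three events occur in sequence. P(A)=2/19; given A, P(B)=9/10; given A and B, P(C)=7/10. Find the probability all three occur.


P(A∩B∩C) = P(A) * P(B|A) * P(C|A∩B)
= 2/19 * 9/10 * 7/10
= 9/95 * 7/10 = 63/950

63/950


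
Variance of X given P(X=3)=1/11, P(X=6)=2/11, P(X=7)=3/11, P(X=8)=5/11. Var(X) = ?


E[X] = 76/11, E[X^2] = 548/11
Var(X) = E[X^2] - (E[X])^2 = 548/11 - (76/11)^2 = 252/121

252/121


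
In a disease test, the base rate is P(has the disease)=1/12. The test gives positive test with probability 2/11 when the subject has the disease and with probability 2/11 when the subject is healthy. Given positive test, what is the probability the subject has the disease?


P(A) = P(A|B)P(B) + P(A|B')P(B') = 2/11*1/12 + 2/11*11/12 = 2/11
P(B|A) = P(A|B)P(B)/P(A) = (1/66)/(2/11) = 1/12

1/12


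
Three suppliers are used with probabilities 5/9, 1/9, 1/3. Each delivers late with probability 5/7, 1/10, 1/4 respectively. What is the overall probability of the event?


P(A) = P(A|B1)P(B1) + P(A|B2)P(B2) + P(A|B3)P(B3)
= 5/7*5/9 + 1/10*1/9 + 1/4*1/3
= 25/63 + 1/90 + 1/12 = 619/1260

619/1260


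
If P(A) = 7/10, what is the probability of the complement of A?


P(A') = 1 - P(A) = 1 - 7/10 = 3/10

3/10


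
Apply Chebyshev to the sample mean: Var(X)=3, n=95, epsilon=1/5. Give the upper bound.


Var(Xbar) = Var(X)/n = 3/95
Chebyshev: P(|Xbar-mu| >= 1/5) <= Var(Xbar)/(1/5)^2 = (3/95)/(1/25) = 15/19

15/19


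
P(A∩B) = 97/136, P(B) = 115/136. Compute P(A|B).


P(A|B) = P(A∩B)/P(B) = (97/136)/(115/136) = 97/115

97/115


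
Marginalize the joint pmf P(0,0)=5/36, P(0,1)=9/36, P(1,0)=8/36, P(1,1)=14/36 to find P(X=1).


P(X=1) = P(1,0)+P(1,1) = 8/36 + 14/36 = 22/36 = 11/18

11/18


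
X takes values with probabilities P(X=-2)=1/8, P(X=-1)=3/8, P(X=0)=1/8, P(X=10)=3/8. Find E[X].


E[X] = sum(x * P(x))
= -2*1/8 - 1*3/8 + 0*1/8 + 10*3/8
= 25/8

25/8


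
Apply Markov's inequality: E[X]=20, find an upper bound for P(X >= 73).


Markov: P(X >= a) <= E[X]/a
P(X >= 73) <= 20/73

20/73


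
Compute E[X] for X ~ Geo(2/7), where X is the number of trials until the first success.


For geometric (trials until first success), E[X] = 1/p = 1/(2/7) = 7/2

7/2


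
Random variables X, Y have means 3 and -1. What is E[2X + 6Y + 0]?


E[2X + 6Y + 0] = 2*E[X] + 6*E[Y] + 0
= (2)*(3) + (6)*(-1) + (0)
= 6 - 6 + 0 = 0

0


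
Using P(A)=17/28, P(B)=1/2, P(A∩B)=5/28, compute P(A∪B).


P(A∪B) = P(A) + P(B) - P(A∩B)
= 17/28 + 1/2 - 5/28 = 13/14

13/14


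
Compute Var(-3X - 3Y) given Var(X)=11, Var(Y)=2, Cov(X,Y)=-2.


Var(-3X - 3Y) = (-3)^2*Var(X) + (-3)^2*Var(Y) + 2*(-3)*(-3)*Cov(X,Y)
= 9*11 + 9*2 + 18*(-2)
= 99 + 18 - 36 = 81

81


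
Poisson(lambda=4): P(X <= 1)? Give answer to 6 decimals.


P(X<=1) = e^(-4)*4^0/0! + e^(-4)*4^1/1!
≈ 0.0183156389 + 0.0732625556
= 0.0915781945
≈ 0.091578

0.091578


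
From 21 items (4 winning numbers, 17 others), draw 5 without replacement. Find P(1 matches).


P(X=1) = C(4,1)*C(17,4) / C(21,5)
= 4*2380 / 20349
= 9520/20349 = 80/171

80/171


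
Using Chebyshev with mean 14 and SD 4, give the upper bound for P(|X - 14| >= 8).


k = 8/4 = 2
Chebyshev: P(|X-mu| >= k*sigma) <= 1/k^2 = 1/2^2 = 1/4

1/4


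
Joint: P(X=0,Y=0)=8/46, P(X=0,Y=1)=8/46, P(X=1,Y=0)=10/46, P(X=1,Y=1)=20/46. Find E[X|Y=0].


P(Y=0) = 18/46
E[X|Y=0] = (0*8 + 1*10)/18 = 10/18 = 5/9

5/9


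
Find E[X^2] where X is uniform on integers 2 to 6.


E[X^2] = (1/5) * sum(x^2 for x=2..6)
= 90/5 = 18

18


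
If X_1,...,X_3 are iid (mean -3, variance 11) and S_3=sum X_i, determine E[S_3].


E[S_n] = n*E[X_1] = 3*-3 = -9

-9


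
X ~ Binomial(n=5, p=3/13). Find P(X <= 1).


P(X<=1) = P(X=0) + P(X=1)
= 100000/371293 + 150000/371293
= 250000/371293

250000/371293


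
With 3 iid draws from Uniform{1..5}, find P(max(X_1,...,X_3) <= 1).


P(max <= 1) = P(all X_i <= 1) = (P(X_1 <= 1))^3
= (1/5)^3 = 1/125

1/125


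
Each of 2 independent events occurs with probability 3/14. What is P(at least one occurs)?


P(at least one) = 1 - P(none)
P(none) = (1 - 3/14)^2 = (11/14)^2 = 121/196
P(at least one) = 1 - 121/196 = 75/196

75/196


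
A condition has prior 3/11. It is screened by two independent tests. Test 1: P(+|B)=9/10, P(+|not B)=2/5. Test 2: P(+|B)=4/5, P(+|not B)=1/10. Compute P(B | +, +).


After test 1: P(+) = 9/10*3/11 + 2/5*8/11 = 59/110
P(B|+) = (27/110)/(59/110) = 27/59
After test 2 (use post1 as new prior): P(+) = 4/5*27/59 + 1/10*32/59 = 124/295
P(B|+,+) = (108/295)/(124/295) = 27/31

27/31


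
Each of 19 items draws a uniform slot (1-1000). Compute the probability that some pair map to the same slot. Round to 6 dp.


P(all different) = prod((1000-i)/1000 for i=0..18) = 0.841925
P(at least one match) = 1 - 0.841925 = 0.158075

0.158075


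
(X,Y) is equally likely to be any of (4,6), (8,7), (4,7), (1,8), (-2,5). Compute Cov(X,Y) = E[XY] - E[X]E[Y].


E[X]=3, E[Y]=33/5, E[XY]=106/5
Cov(X,Y) = E[XY] - E[X]E[Y] = 106/5 - 3*33/5 = 7/5

7/5


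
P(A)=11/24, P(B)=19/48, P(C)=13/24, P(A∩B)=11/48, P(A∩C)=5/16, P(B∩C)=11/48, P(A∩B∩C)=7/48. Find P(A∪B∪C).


P(A∪B∪C) = P(A)+P(B)+P(C) - P(AB)-P(AC)-P(BC) + P(ABC)
= 11/24+19/48+13/24 - 11/48-5/16-11/48 + 7/48
= 37/48

37/48


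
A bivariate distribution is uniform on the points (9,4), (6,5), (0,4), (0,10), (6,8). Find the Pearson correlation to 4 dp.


Cov(X,Y) = -3.2400, Var(X) = 12.9600, Var(Y) = 5.7600
rho = Cov/(sqrt(VarX)*sqrt(VarY)) = -0.3750

-0.3750


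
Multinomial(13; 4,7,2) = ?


13! = 6227020800
Denominator: 4!=24 * 7!=5040 * 2!=2
Coefficient = 6227020800 / 241920 = 25740

25740


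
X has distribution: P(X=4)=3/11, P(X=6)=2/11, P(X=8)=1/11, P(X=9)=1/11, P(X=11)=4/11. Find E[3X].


E[3X] = sum(g(x)*P(x))
= 12*3/11 + 18*2/11 + 24*1/11 + 27*1/11 + 33*4/11
= 255/11

255/11


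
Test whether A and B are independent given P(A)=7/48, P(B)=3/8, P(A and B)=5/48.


P(A)*P(B) = 7/48*3/8 = 7/128
P(A∩B) = 5/48 != 7/128, so not independent

No, A and B are not independent


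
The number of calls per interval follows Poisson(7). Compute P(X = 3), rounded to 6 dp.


P(X=3) = e^(-7) * 7^3 / 3!
≈ 0.0009118819656 * 343 / 6
≈ 0.052129

0.052129


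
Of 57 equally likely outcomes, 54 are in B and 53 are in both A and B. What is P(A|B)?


P(A|B) = P(A∩B)/P(B) = (53/57)/(54/57) = 53/54

53/54


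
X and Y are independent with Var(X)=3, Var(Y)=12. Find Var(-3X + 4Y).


Independence => Cov(X,Y)=0
Var(-3X + 4Y) = (-3)^2*Var(X) + 4^2*Var(Y)
= 9*3 + 16*12 = 219

219


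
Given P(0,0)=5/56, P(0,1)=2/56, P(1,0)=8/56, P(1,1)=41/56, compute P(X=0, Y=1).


Read from table: P(X=0, Y=1) = 2/56 = 1/28

1/28


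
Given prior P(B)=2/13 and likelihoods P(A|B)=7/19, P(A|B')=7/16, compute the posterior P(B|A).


P(A) = P(A|B)P(B) + P(A|B')P(B') = 7/19*2/13 + 7/16*11/13 = 1687/3952
P(B|A) = P(A|B)P(B)/P(A) = (14/247)/(1687/3952) = 32/241

32/241


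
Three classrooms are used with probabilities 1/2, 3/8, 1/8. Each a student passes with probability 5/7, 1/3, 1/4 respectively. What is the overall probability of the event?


P(A) = P(A|B1)P(B1) + P(A|B2)P(B2) + P(A|B3)P(B3)
= 5/7*1/2 + 1/3*3/8 + 1/4*1/8
= 5/14 + 1/8 + 1/32 = 115/224

115/224


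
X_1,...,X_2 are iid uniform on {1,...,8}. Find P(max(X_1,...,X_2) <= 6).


P(max <= 6) = P(all X_i <= 6) = (P(X_1 <= 6))^2
= (6/8)^2 = (3/4)^2 = 9/16

9/16


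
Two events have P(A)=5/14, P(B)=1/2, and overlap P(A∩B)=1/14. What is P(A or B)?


P(A∪B) = P(A) + P(B) - P(A∩B)
= 5/14 + 1/2 - 1/14 = 11/14

11/14


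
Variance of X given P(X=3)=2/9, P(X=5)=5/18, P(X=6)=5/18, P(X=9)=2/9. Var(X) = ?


E[X] = 103/18, E[X^2] = 665/18
Var(X) = E[X^2] - (E[X])^2 = 665/18 - (103/18)^2 = 1361/324

1361/324


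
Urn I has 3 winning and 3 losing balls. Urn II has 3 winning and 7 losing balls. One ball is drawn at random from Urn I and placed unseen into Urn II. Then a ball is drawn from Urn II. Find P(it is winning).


P(transfer winning) = 3/6 = 1/2; P(transfer losing) = 1/2
If winning transferred: Urn II has 4 winning of 11, so P(winning|winning moved) = 4/11
If losing transferred: Urn II has 3 winning of 11, so P(winning|losing moved) = 3/11
By total probability: P(winning) = 1/2*4/11 + 1/2*3/11 = 7/22

7/22


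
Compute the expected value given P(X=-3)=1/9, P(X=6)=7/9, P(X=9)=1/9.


E[X] = sum(x * P(x))
= -3*1/9 + 6*7/9 + 9*1/9
= 16/3

16/3


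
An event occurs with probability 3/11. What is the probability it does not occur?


P(A') = 1 - P(A) = 1 - 3/11 = 8/11

8/11


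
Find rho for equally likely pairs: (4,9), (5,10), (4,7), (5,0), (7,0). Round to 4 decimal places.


Cov(X,Y) = -3.2000, Var(X) = 1.2000, Var(Y) = 18.9600
rho = Cov/(sqrt(VarX)*sqrt(VarY)) = -0.6709

-0.6709


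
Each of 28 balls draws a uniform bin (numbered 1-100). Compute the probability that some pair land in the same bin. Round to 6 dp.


P(all different) = prod((100-i)/100 for i=0..27) = 0.015241
P(at least one match) = 1 - 0.015241 = 0.984759

0.984759


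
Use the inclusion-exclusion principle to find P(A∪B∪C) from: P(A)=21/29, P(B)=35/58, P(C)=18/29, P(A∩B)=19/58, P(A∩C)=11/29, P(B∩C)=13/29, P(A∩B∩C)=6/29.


P(A∪B∪C) = P(A)+P(B)+P(C) - P(AB)-P(AC)-P(BC) + P(ABC)
= 21/29+35/58+18/29 - 19/58-11/29-13/29 + 6/29
= 1

1


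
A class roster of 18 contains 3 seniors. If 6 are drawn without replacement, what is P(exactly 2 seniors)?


P(X=2) = C(3,2)*C(15,4) / C(18,6)
= 3*1365 / 18564
= 4095/18564 = 15/68

15/68


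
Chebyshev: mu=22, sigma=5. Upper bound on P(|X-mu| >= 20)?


k = 20/5 = 4
Chebyshev: P(|X-mu| >= k*sigma) <= 1/k^2 = 1/4^2 = 1/16

1/16


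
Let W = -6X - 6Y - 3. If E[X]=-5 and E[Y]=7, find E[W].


E[-6X - 6Y - 3] = -6*E[X] - 6*E[Y] - 3
= (-6)*(-5) + (-6)*(7) + (-3)
= 30 - 42 - 3 = -15

-15


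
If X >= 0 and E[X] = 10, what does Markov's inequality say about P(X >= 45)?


Markov: P(X >= a) <= E[X]/a
P(X >= 45) <= 10/45 = 2/9

2/9


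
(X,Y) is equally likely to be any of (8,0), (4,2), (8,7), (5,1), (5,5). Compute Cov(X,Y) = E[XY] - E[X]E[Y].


E[X]=6, E[Y]=3, E[XY]=94/5
Cov(X,Y) = E[XY] - E[X]E[Y] = 94/5 - 6*3 = 4/5

4/5


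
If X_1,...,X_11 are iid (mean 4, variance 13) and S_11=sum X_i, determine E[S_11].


E[S_n] = n*E[X_1] = 11*4 = 44

44


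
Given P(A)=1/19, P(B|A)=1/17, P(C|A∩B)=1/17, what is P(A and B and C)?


P(A∩B∩C) = P(A) * P(B|A) * P(C|A∩B)
= 1/19 * 1/17 * 1/17
= 1/323 * 1/17 = 1/5491

1/5491


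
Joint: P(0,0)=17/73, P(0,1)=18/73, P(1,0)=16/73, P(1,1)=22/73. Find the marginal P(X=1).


P(X=1) = P(1,0)+P(1,1) = 16/73 + 22/73 = 38/73

38/73


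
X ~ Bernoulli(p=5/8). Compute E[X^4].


For Bernoulli: X in {0,1}
E[X^4] = 0^4*(1-5/8) + 1^4*5/8 = 5/8

5/8


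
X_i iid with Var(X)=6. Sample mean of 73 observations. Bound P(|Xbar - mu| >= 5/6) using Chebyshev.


Var(Xbar) = Var(X)/n = 6/73
Chebyshev: P(|Xbar-mu| >= 5/6) <= Var(Xbar)/(5/6)^2 = (6/73)/(25/36) = 216/1825

216/1825


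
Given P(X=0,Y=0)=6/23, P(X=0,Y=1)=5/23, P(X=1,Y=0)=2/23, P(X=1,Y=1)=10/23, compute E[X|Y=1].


P(Y=1) = 15/23
E[X|Y=1] = (0*5 + 1*10)/15 = 10/15 = 2/3

2/3


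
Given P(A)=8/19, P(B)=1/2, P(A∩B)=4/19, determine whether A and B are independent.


P(A)*P(B) = 8/19*1/2 = 4/19
P(A∩B) = 4/19, which equals P(A)P(B), so independent

Yes, A and B are independent


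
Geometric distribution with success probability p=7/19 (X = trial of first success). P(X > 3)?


P(X > 3) = P(first 3 trials all fail) = (1-p)^3 = (12/19)^3 = 1728/6859

1728/6859
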